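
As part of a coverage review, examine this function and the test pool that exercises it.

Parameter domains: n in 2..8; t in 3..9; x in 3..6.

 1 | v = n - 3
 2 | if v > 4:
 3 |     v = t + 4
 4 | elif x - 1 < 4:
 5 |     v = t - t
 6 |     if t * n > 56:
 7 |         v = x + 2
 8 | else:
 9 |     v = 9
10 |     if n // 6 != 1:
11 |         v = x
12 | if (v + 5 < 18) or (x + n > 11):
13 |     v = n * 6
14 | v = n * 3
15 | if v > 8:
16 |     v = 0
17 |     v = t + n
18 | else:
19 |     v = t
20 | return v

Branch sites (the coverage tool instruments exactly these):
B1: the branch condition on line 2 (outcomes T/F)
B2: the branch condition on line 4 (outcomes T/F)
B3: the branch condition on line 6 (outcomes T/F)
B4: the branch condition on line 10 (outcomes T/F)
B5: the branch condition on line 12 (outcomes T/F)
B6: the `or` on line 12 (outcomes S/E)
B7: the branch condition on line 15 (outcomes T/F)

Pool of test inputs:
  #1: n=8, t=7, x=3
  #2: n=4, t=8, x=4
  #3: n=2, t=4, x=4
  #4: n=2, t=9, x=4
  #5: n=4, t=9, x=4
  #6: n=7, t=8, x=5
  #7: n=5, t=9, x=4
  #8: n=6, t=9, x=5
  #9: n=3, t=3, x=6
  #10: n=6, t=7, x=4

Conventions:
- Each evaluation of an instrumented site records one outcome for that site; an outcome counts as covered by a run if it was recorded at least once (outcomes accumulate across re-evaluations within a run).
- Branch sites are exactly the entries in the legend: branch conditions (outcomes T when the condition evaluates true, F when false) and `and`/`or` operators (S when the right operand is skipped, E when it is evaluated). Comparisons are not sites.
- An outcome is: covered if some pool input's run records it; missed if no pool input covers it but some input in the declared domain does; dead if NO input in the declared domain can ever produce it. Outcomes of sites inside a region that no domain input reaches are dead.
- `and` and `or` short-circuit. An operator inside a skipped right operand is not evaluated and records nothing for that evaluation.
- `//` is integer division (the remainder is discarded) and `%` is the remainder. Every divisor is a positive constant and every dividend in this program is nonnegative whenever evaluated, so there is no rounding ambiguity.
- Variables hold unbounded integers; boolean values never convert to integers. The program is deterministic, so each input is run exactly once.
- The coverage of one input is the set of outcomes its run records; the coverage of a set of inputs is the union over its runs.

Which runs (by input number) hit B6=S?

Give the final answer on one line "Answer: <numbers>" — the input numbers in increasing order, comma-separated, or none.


input #1 (n=8, t=7, x=3): records B6=S
input #2 (n=4, t=8, x=4): records B6=S
input #3 (n=2, t=4, x=4): records B6=S
input #4 (n=2, t=9, x=4): records B6=S
input #5 (n=4, t=9, x=4): records B6=S
input #6 (n=7, t=8, x=5): records B6=S
input #7 (n=5, t=9, x=4): records B6=S
input #8 (n=6, t=9, x=5): records B6=S
input #9 (n=3, t=3, x=6): records B6=S
input #10 (n=6, t=7, x=4): records B6=S
Answer: 1, 2, 3, 4, 5, 6, 7, 8, 9, 10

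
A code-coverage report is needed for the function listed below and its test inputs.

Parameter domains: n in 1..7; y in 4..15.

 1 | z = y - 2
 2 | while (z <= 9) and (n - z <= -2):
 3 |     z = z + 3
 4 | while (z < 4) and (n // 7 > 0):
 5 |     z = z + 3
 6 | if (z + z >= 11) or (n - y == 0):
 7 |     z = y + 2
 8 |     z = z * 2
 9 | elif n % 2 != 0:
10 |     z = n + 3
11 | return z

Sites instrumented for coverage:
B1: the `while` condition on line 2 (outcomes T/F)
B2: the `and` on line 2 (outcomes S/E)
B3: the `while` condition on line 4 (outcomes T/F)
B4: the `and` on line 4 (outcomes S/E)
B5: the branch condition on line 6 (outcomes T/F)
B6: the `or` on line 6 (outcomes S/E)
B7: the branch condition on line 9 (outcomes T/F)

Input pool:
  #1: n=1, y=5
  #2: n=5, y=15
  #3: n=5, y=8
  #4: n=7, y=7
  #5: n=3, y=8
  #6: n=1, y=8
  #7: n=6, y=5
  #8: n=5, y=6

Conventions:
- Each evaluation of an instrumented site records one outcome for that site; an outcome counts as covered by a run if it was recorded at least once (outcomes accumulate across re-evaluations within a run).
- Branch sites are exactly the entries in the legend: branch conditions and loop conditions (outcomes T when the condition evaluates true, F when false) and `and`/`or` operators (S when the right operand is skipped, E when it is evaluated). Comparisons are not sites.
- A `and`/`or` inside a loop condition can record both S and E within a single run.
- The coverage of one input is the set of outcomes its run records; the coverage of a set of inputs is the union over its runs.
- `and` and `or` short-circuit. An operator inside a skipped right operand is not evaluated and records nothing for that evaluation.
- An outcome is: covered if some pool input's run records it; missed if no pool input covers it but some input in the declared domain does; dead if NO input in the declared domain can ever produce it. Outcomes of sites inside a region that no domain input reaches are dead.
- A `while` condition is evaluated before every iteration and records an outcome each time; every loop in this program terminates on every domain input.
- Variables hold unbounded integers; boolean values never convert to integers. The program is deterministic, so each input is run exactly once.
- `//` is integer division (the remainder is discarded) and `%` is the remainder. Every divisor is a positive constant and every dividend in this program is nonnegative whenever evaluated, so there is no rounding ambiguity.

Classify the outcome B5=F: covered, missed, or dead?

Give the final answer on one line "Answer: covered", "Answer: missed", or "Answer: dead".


B5=F is recorded by pool input(s) 7, 8 -> covered
Answer: covered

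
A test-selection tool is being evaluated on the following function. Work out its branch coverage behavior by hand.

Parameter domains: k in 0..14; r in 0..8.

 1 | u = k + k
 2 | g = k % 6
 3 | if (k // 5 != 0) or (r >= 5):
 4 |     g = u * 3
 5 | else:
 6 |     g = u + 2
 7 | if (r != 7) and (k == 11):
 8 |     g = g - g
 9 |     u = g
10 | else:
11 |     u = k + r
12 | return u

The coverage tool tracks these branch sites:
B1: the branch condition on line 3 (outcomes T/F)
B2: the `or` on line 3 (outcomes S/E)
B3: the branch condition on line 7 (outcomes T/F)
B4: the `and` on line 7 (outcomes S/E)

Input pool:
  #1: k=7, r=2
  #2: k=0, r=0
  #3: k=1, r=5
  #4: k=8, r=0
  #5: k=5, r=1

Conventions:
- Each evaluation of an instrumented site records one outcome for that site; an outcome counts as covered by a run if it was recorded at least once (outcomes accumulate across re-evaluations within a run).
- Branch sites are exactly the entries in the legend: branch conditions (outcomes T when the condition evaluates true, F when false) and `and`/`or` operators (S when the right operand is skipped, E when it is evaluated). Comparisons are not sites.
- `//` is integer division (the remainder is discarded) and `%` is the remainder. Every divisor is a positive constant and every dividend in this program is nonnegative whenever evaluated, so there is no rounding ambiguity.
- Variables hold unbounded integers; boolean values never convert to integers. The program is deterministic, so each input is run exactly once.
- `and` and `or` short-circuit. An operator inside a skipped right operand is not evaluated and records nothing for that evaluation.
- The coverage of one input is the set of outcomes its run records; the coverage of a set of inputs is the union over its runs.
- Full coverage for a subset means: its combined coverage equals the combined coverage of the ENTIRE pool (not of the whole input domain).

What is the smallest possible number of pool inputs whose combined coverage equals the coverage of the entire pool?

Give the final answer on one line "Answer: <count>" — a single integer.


run #1 (k=7, r=2) records B1=T, B2=S, B3=F, B4=E
run #2 (k=0, r=0) records B1=F, B2=E, B3=F, B4=E
run #3 (k=1, r=5) records B1=T, B2=E, B3=F, B4=E
run #4 (k=8, r=0) records B1=T, B2=S, B3=F, B4=E
run #5 (k=5, r=1) records B1=T, B2=S, B3=F, B4=E
pool-wide coverage (6 outcomes): B1=T, B1=F, B2=S, B2=E, B3=F, B4=E
every size-1 subset falls short of the 6 outcomes (best: 4/6)
at size 2, {1, 2} reaches all 6 outcomes; every lexicographically earlier size-2 subset fails
Answer: 2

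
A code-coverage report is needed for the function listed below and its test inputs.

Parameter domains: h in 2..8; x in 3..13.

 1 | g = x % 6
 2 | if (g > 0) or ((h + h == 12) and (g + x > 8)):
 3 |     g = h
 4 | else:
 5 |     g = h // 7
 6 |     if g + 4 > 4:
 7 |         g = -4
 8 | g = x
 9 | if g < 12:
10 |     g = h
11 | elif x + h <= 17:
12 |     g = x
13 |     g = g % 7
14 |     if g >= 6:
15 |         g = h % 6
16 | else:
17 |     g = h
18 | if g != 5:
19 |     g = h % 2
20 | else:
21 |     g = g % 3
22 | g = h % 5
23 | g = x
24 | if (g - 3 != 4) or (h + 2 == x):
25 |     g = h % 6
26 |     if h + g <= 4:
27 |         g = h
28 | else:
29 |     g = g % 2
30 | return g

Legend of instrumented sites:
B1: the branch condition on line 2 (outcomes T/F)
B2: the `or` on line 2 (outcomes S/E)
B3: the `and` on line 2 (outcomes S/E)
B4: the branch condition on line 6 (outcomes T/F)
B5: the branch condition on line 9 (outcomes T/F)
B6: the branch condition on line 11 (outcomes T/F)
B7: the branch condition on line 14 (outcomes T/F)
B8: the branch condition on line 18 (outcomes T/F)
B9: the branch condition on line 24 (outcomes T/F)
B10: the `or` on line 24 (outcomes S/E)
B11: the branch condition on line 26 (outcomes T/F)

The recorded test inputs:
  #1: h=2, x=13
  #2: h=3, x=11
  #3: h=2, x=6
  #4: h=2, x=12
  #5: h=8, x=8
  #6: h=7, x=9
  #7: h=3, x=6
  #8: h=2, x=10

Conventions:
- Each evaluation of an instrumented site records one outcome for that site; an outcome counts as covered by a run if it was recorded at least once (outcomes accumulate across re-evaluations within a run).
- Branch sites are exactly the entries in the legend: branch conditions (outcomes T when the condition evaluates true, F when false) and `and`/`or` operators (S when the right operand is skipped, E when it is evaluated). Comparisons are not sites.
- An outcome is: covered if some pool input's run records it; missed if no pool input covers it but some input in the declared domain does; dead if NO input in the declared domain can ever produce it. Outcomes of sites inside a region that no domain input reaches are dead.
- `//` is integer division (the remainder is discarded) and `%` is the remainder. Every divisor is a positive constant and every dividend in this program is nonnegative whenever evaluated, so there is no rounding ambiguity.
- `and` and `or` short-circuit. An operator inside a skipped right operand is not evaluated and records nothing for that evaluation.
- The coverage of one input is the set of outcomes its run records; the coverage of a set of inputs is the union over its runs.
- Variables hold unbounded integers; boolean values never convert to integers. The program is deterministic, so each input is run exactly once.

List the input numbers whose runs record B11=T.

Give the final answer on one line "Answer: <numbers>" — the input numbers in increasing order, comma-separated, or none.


input #1 (h=2, x=13): records B11=T
input #2 (h=3, x=11): does not record B11=T
input #3 (h=2, x=6): records B11=T
input #4 (h=2, x=12): records B11=T
input #5 (h=8, x=8): does not record B11=T
input #6 (h=7, x=9): does not record B11=T
input #7 (h=3, x=6): does not record B11=T
input #8 (h=2, x=10): records B11=T
Answer: 1, 3, 4, 8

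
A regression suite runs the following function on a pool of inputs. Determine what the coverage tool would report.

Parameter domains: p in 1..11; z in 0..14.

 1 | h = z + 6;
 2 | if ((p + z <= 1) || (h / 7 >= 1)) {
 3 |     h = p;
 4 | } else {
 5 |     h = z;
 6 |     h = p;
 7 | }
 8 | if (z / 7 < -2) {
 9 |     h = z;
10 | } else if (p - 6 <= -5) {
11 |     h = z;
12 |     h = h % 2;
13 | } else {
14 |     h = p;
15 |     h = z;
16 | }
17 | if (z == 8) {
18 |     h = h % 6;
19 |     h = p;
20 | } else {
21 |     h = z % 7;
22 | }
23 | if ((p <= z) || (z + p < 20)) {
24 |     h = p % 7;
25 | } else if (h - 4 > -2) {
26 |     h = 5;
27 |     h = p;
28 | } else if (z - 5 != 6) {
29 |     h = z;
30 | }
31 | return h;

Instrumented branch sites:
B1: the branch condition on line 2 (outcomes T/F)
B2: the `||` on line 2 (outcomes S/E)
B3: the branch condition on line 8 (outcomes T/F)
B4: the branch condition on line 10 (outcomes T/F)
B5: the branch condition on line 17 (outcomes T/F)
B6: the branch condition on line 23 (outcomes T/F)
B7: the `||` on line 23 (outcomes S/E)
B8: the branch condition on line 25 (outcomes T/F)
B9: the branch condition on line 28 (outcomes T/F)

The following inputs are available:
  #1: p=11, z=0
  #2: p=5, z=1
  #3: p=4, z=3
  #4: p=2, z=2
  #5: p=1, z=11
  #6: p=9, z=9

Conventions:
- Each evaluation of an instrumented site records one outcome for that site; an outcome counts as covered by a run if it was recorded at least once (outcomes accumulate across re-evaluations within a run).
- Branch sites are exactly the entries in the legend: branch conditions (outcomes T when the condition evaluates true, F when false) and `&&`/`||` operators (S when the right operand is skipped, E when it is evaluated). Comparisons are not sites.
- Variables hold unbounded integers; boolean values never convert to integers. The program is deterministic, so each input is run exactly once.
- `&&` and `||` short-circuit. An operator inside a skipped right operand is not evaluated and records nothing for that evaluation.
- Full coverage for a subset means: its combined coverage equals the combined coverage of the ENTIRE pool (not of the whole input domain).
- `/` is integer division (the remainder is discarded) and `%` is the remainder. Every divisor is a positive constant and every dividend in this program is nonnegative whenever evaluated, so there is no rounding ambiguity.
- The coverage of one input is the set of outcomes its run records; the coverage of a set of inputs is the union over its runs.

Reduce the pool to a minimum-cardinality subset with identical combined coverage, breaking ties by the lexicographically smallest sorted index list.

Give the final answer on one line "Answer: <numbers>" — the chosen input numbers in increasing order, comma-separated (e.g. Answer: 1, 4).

#1 (p=11, z=0) -> B2->E, B1->F, B3->F, B4->F, B5->F, B7->E, B6->T; covered: B1=F, B2=E, B3=F, B4=F, B5=F, B6=T, B7=E
#2 (p=5, z=1) -> B2->E, B1->T, B3->F, B4->F, B5->F, B7->E, B6->T; covered: B1=T, B2=E, B3=F, B4=F, B5=F, B6=T, B7=E
#3 (p=4, z=3) -> B2->E, B1->T, B3->F, B4->F, B5->F, B7->E, B6->T; covered: B1=T, B2=E, B3=F, B4=F, B5=F, B6=T, B7=E
#4 (p=2, z=2) -> B2->E, B1->T, B3->F, B4->F, B5->F, B7->S, B6->T; covered: B1=T, B2=E, B3=F, B4=F, B5=F, B6=T, B7=S
#5 (p=1, z=11) -> B2->E, B1->T, B3->F, B4->T, B5->F, B7->S, B6->T; covered: B1=T, B2=E, B3=F, B4=T, B5=F, B6=T, B7=S
#6 (p=9, z=9) -> B2->E, B1->T, B3->F, B4->F, B5->F, B7->S, B6->T; covered: B1=T, B2=E, B3=F, B4=F, B5=F, B6=T, B7=S
the full pool covers 10 outcomes: B1=T, B1=F, B2=E, B3=F, B4=T, B4=F, B5=F, B6=T, B7=S, B7=E
no size-1 subset reaches all 10 outcomes (best union: 7/10)
size 2: inputs {1, 5} cover all 10 outcomes, and no lexicographically smaller subset of this size does

Answer: 1, 5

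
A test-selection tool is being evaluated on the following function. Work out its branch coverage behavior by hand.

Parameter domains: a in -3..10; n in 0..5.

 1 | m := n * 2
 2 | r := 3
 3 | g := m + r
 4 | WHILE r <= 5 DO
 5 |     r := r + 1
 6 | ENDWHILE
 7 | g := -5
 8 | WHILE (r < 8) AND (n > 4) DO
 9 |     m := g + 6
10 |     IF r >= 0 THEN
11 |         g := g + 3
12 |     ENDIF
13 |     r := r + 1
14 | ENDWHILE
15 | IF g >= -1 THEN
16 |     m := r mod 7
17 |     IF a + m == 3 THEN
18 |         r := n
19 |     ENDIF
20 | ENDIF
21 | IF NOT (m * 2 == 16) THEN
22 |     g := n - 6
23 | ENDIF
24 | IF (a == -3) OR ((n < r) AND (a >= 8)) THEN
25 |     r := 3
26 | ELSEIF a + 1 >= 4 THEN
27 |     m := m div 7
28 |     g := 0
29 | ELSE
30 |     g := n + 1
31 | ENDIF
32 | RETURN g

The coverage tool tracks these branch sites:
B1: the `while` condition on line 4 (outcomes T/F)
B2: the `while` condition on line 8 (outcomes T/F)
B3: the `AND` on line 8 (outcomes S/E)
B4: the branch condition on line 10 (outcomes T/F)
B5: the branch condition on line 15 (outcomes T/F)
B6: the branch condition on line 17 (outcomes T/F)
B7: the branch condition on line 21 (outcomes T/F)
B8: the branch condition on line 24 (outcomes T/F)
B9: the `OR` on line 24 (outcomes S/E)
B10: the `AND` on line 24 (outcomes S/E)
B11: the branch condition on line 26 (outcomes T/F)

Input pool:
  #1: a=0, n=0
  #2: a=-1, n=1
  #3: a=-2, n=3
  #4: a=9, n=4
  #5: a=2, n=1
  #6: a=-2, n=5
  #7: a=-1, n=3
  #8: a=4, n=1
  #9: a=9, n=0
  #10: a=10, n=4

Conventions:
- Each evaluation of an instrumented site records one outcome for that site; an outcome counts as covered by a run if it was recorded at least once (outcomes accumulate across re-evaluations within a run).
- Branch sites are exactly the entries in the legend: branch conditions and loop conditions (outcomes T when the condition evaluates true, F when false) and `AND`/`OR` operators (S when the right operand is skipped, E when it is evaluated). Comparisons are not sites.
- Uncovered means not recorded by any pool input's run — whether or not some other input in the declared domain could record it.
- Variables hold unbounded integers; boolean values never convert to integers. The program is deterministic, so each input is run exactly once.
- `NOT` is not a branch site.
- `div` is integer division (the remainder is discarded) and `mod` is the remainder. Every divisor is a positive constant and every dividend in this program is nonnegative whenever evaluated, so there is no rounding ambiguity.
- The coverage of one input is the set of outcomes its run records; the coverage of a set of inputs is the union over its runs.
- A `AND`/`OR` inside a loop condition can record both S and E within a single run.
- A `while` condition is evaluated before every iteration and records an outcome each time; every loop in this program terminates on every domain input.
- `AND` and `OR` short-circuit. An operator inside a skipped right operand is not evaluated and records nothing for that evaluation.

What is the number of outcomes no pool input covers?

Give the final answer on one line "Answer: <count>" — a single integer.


test 1 (a=0, n=0) fires B1->T, B1->T, B1->T, B1->F, B3->E, B2->F, B5->F, B7->T, B9->E, B10->E, B8->F, B11->F; hits B1=T, B1=F, B2=F, B3=E, B5=F, B7=T, B8=F, B9=E, B10=E, B11=F
test 2 (a=-1, n=1) fires B1->T, B1->T, B1->T, B1->F, B3->E, B2->F, B5->F, B7->T, B9->E, B10->E, B8->F, B11->F; hits B1=T, B1=F, B2=F, B3=E, B5=F, B7=T, B8=F, B9=E, B10=E, B11=F
test 3 (a=-2, n=3) fires B1->T, B1->T, B1->T, B1->F, B3->E, B2->F, B5->F, B7->T, B9->E, B10->E, B8->F, B11->F; hits B1=T, B1=F, B2=F, B3=E, B5=F, B7=T, B8=F, B9=E, B10=E, B11=F
test 4 (a=9, n=4) fires B1->T, B1->T, B1->T, B1->F, B3->E, B2->F, B5->F, B7->F, B9->E, B10->E, B8->T; hits B1=T, B1=F, B2=F, B3=E, B5=F, B7=F, B8=T, B9=E, B10=E
test 5 (a=2, n=1) fires B1->T, B1->T, B1->T, B1->F, B3->E, B2->F, B5->F, B7->T, B9->E, B10->E, B8->F, B11->F; hits B1=T, B1=F, B2=F, B3=E, B5=F, B7=T, B8=F, B9=E, B10=E, B11=F
test 6 (a=-2, n=5) fires B1->T, B1->T, B1->T, B1->F, B3->E, B2->T, B4->T, B3->E, B2->T, B4->T, B3->S, B2->F, B5->T, B6->F, ...; hits B1=T, B1=F, B2=T, B2=F, B3=S, B3=E, B4=T, B5=T, B6=F, B7=T, B8=F, B9=E, B10=E, B11=F
test 7 (a=-1, n=3) fires B1->T, B1->T, B1->T, B1->F, B3->E, B2->F, B5->F, B7->T, B9->E, B10->E, B8->F, B11->F; hits B1=T, B1=F, B2=F, B3=E, B5=F, B7=T, B8=F, B9=E, B10=E, B11=F
test 8 (a=4, n=1) fires B1->T, B1->T, B1->T, B1->F, B3->E, B2->F, B5->F, B7->T, B9->E, B10->E, B8->F, B11->T; hits B1=T, B1=F, B2=F, B3=E, B5=F, B7=T, B8=F, B9=E, B10=E, B11=T
test 9 (a=9, n=0) fires B1->T, B1->T, B1->T, B1->F, B3->E, B2->F, B5->F, B7->T, B9->E, B10->E, B8->T; hits B1=T, B1=F, B2=F, B3=E, B5=F, B7=T, B8=T, B9=E, B10=E
test 10 (a=10, n=4) fires B1->T, B1->T, B1->T, B1->F, B3->E, B2->F, B5->F, B7->F, B9->E, B10->E, B8->T; hits B1=T, B1=F, B2=F, B3=E, B5=F, B7=F, B8=T, B9=E, B10=E
union over the pool: B1=T, B1=F, B2=T, B2=F, B3=S, B3=E, B4=T, B5=T, B5=F, B6=F, B7=T, B7=F, B8=T, B8=F, B9=E, B10=E, B11=T, B11=F
uncovered (4 of 22): B4=F, B6=T, B9=S, B10=S
Answer: 4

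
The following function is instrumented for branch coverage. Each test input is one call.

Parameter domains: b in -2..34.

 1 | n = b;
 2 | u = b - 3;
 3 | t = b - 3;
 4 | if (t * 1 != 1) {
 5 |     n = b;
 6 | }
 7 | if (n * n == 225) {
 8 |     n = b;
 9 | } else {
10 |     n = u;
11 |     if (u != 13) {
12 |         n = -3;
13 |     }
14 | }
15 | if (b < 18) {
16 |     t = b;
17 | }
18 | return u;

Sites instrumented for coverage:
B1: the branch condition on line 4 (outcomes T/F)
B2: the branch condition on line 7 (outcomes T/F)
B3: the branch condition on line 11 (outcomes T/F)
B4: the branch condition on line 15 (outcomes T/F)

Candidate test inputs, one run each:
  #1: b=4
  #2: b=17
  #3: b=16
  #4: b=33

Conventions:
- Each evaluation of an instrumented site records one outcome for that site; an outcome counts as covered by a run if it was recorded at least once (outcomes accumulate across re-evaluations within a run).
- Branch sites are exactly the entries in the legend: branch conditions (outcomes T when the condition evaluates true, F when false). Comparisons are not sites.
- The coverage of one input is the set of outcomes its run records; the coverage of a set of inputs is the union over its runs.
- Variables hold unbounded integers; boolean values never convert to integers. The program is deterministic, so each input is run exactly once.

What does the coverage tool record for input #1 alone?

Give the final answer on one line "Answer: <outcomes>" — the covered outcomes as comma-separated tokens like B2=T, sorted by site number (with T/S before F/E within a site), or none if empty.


Event log for input #1 (b=4):
  B1->F, B2->F, B3->T, B4->T
deduplicating events, the covered set is: B1=F, B2=F, B3=T, B4=T
Answer: B1=F, B2=F, B3=T, B4=T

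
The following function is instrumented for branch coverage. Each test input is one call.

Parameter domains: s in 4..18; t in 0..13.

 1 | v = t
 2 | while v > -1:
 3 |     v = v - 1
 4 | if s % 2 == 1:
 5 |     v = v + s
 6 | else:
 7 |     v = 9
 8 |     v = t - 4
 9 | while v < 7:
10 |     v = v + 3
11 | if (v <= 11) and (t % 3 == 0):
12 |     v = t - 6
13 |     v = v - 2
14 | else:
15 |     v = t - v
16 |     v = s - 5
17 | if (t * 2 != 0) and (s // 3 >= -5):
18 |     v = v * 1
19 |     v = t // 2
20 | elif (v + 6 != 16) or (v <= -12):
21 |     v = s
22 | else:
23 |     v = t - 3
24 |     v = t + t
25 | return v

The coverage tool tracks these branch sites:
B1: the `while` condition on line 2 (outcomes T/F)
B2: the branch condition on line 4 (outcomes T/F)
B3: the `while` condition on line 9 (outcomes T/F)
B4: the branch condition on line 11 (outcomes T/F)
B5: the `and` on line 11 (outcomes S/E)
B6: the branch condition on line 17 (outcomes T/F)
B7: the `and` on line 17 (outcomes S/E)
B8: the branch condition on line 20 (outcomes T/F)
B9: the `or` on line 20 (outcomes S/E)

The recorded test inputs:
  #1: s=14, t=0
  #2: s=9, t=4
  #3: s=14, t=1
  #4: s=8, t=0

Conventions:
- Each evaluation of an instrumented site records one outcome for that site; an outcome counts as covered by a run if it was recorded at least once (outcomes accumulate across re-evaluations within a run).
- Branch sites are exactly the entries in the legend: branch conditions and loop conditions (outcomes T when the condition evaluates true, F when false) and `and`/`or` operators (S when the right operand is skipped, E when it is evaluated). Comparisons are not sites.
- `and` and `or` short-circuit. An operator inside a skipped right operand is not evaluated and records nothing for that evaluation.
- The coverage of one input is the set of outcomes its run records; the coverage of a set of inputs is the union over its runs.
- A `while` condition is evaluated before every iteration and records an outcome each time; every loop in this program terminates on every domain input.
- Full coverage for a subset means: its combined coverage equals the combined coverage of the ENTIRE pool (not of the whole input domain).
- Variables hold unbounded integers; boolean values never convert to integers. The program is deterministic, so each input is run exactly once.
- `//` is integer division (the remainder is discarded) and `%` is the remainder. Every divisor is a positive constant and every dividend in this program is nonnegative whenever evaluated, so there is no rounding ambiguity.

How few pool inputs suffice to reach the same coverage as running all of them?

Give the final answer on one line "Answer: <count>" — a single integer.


#1 (s=14, t=0) -> B1->T, B1->F, B2->F, B3->T, B3->T, B3->T, B3->T, B3->F, B5->E, B4->T, B7->S, B6->F, B9->S, B8->T; covered: B1=T, B1=F, B2=F, B3=T, B3=F, B4=T, B5=E, B6=F, B7=S, B8=T, B9=S
#2 (s=9, t=4) -> B1->T, B1->T, B1->T, B1->T, B1->T, B1->F, B2->T, B3->F, B5->E, B4->F, B7->E, B6->T; covered: B1=T, B1=F, B2=T, B3=F, B4=F, B5=E, B6=T, B7=E
#3 (s=14, t=1) -> B1->T, B1->T, B1->F, B2->F, B3->T, B3->T, B3->T, B3->T, B3->F, B5->E, B4->F, B7->E, B6->T; covered: B1=T, B1=F, B2=F, B3=T, B3=F, B4=F, B5=E, B6=T, B7=E
#4 (s=8, t=0) -> B1->T, B1->F, B2->F, B3->T, B3->T, B3->T, B3->T, B3->F, B5->E, B4->T, B7->S, B6->F, B9->S, B8->T; covered: B1=T, B1=F, B2=F, B3=T, B3=F, B4=T, B5=E, B6=F, B7=S, B8=T, B9=S
pool-wide coverage (15 outcomes): B1=T, B1=F, B2=T, B2=F, B3=T, B3=F, B4=T, B4=F, B5=E, B6=T, B6=F, B7=S, B7=E, B8=T, B9=S
checked all size-1 subsets: none covers 15 outcomes (max 11/15)
the canonical winner is {1, 2}: size 2, full 15-outcome coverage, earliest index list among size-2 covers
Answer: 2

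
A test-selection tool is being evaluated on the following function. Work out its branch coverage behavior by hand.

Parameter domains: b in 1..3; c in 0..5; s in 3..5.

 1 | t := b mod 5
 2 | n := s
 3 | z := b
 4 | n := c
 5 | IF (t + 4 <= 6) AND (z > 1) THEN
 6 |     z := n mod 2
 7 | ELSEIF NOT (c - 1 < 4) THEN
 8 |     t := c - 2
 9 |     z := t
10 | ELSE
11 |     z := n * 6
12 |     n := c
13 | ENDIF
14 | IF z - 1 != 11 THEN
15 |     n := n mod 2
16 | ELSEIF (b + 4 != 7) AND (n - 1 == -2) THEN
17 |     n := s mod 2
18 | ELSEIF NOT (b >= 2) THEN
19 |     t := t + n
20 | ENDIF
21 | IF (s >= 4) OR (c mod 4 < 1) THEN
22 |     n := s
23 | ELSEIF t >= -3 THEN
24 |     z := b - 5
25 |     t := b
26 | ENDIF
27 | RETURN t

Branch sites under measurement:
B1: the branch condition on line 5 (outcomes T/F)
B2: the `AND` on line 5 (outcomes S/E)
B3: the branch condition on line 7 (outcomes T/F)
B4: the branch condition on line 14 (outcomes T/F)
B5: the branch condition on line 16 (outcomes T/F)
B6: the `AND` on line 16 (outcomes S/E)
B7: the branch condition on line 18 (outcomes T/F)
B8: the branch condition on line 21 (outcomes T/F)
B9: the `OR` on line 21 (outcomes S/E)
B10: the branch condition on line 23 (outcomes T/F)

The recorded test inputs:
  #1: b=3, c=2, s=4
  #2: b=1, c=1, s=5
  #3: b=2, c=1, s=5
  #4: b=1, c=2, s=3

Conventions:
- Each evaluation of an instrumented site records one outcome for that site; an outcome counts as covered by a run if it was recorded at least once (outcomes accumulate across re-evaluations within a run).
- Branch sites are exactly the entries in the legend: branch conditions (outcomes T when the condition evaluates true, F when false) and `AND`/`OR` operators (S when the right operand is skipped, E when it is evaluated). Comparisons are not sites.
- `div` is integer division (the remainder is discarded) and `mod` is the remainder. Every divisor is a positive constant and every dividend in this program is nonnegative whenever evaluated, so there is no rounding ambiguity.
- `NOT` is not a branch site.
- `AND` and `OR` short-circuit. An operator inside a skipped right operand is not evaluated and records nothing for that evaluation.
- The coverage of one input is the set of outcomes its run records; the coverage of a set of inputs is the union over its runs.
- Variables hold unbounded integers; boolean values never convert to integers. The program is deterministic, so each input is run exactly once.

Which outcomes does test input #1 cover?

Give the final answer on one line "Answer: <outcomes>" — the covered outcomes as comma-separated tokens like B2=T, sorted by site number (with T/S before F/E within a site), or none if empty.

Simulating input #1 (b=3, c=2, s=4) step by step:
  B2->S, B1->F, B3->F, B4->F, B6->S, B5->F, B7->F, B9->S, B8->T
distinct outcomes covered: B1=F, B2=S, B3=F, B4=F, B5=F, B6=S, B7=F, B8=T, B9=S

Answer: B1=F, B2=S, B3=F, B4=F, B5=F, B6=S, B7=F, B8=T, B9=S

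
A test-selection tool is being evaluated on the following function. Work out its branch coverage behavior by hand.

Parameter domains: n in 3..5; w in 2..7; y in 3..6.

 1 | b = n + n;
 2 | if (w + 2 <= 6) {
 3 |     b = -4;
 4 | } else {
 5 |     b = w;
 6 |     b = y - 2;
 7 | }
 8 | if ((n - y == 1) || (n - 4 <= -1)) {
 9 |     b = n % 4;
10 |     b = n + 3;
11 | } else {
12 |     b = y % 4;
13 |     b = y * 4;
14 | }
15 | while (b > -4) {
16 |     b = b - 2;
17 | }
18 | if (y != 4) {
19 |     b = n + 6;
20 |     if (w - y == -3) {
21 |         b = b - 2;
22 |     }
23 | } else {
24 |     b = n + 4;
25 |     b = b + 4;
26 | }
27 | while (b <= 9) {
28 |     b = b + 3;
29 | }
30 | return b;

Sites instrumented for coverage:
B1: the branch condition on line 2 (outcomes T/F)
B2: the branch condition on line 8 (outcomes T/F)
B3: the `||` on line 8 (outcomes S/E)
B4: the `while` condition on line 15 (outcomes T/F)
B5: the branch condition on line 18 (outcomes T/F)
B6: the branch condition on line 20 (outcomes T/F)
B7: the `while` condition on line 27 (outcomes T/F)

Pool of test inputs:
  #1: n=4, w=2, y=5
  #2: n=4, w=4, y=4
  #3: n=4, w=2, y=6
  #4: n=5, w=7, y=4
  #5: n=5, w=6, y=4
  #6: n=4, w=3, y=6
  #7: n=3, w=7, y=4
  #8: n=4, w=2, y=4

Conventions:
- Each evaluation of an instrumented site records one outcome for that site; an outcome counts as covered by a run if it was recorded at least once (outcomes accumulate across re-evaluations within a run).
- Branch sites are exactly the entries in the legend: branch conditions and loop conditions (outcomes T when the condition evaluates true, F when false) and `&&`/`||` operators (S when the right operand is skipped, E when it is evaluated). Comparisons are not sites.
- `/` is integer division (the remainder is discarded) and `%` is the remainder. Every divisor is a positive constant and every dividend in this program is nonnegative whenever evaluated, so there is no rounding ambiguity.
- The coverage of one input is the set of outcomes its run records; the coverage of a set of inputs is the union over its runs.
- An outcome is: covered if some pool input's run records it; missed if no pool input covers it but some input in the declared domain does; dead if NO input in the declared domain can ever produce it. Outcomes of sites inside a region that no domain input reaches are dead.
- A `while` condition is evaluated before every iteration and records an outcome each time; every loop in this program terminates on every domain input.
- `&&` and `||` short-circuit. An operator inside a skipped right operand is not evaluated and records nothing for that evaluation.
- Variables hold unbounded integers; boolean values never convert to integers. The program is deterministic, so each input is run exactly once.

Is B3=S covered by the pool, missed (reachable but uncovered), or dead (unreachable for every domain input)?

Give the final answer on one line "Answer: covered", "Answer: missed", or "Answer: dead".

B3=S is recorded by pool input(s) 4, 5 -> covered

Answer: covered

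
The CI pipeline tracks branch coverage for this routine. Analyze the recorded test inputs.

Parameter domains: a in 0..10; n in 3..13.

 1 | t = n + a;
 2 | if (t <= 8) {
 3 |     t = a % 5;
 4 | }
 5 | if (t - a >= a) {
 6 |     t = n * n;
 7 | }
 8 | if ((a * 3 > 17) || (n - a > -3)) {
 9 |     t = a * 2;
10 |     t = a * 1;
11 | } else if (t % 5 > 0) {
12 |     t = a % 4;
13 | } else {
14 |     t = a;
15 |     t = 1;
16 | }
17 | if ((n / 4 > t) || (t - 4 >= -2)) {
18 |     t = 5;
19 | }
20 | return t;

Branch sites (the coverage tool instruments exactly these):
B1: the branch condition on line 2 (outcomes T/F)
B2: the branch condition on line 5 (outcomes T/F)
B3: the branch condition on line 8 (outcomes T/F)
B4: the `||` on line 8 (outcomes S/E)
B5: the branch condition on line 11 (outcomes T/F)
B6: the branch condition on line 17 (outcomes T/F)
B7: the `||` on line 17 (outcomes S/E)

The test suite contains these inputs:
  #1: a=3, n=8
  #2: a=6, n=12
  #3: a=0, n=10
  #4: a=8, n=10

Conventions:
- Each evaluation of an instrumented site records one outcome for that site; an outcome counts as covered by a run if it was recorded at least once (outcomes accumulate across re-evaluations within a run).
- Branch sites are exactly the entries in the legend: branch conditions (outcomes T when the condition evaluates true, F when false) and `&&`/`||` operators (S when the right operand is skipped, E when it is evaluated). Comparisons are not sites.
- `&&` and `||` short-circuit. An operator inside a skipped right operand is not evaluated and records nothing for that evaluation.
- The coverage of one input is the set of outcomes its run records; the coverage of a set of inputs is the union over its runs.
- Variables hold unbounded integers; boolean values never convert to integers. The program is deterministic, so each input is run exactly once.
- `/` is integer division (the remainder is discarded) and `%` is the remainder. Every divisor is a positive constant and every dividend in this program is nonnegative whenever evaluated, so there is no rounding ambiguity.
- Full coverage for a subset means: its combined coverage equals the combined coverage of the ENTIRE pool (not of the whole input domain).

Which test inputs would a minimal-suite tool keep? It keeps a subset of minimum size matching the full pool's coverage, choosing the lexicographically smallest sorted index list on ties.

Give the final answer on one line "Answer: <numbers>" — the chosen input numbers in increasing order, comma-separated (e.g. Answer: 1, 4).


#1 (a=3, n=8) -> B1->F, B2->T, B4->E, B3->T, B7->E, B6->T; covered: B1=F, B2=T, B3=T, B4=E, B6=T, B7=E
#2 (a=6, n=12) -> B1->F, B2->T, B4->S, B3->T, B7->E, B6->T; covered: B1=F, B2=T, B3=T, B4=S, B6=T, B7=E
#3 (a=0, n=10) -> B1->F, B2->T, B4->E, B3->T, B7->S, B6->T; covered: B1=F, B2=T, B3=T, B4=E, B6=T, B7=S
#4 (a=8, n=10) -> B1->F, B2->T, B4->S, B3->T, B7->E, B6->T; covered: B1=F, B2=T, B3=T, B4=S, B6=T, B7=E
the full pool covers 8 outcomes: B1=F, B2=T, B3=T, B4=S, B4=E, B6=T, B7=S, B7=E
size 1 is not enough: best union over all size-1 subsets is 6/8
size 2: inputs {2, 3} cover all 8 outcomes, and no lexicographically smaller subset of this size does
Answer: 2, 3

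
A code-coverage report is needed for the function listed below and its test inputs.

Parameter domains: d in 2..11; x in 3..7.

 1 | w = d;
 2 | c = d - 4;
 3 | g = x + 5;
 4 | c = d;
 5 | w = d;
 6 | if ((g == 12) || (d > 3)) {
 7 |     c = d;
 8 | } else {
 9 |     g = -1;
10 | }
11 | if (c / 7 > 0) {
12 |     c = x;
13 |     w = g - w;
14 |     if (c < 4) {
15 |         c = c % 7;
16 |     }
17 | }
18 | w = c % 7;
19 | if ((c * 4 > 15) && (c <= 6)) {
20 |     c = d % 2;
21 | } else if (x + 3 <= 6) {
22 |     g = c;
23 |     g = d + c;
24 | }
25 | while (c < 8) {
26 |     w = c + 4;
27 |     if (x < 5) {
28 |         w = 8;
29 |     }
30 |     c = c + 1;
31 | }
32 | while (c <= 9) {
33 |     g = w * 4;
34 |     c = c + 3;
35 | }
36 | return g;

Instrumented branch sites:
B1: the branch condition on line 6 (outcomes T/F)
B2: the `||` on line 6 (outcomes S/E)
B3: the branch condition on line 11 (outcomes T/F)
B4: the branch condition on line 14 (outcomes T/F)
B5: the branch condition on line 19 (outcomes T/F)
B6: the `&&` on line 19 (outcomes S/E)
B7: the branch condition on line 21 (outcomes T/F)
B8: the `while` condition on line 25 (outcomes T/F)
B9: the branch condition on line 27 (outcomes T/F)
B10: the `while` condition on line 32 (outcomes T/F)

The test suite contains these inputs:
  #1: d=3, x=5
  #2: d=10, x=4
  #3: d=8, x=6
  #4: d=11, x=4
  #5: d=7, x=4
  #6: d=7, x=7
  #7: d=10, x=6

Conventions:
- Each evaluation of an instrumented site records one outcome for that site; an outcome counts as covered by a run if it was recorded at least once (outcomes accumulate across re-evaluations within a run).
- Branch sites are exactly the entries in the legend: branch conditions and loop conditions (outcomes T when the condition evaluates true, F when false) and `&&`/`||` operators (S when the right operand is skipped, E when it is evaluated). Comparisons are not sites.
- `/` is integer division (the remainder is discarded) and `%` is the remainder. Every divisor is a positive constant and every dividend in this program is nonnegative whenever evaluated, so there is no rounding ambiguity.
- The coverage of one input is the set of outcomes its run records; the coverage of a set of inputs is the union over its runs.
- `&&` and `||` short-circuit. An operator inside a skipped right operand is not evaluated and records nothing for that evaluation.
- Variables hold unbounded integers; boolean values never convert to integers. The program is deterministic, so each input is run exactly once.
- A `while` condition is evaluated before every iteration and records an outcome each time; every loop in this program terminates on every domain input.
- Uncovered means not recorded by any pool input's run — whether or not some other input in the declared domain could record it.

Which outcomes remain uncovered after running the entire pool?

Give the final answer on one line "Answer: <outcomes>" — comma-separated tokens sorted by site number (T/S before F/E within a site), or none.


input #1 (d=3, x=5): events B2->E, B1->F, B3->F, B6->S, B5->F, B7->F, B8->T, B9->F, B8->T, B9->F, B8->T, B9->F, B8->T, B9->F, ...; covers B1=F, B2=E, B3=F, B5=F, B6=S, B7=F, B8=T, B8=F, B9=F, B10=T, B10=F
input #2 (d=10, x=4): events B2->E, B1->T, B3->T, B4->F, B6->E, B5->T, B8->T, B9->T, B8->T, B9->T, B8->T, B9->T, B8->T, B9->T, ...; covers B1=T, B2=E, B3=T, B4=F, B5=T, B6=E, B8=T, B8=F, B9=T, B10=T, B10=F
input #3 (d=8, x=6): events B2->E, B1->T, B3->T, B4->F, B6->E, B5->T, B8->T, B9->F, B8->T, B9->F, B8->T, B9->F, B8->T, B9->F, ...; covers B1=T, B2=E, B3=T, B4=F, B5=T, B6=E, B8=T, B8=F, B9=F, B10=T, B10=F
input #4 (d=11, x=4): events B2->E, B1->T, B3->T, B4->F, B6->E, B5->T, B8->T, B9->T, B8->T, B9->T, B8->T, B9->T, B8->T, B9->T, ...; covers B1=T, B2=E, B3=T, B4=F, B5=T, B6=E, B8=T, B8=F, B9=T, B10=T, B10=F
input #5 (d=7, x=4): events B2->E, B1->T, B3->T, B4->F, B6->E, B5->T, B8->T, B9->T, B8->T, B9->T, B8->T, B9->T, B8->T, B9->T, ...; covers B1=T, B2=E, B3=T, B4=F, B5=T, B6=E, B8=T, B8=F, B9=T, B10=T, B10=F
input #6 (d=7, x=7): events B2->S, B1->T, B3->T, B4->F, B6->E, B5->F, B7->F, B8->T, B9->F, B8->F, B10->T, B10->F; covers B1=T, B2=S, B3=T, B4=F, B5=F, B6=E, B7=F, B8=T, B8=F, B9=F, B10=T, B10=F
input #7 (d=10, x=6): events B2->E, B1->T, B3->T, B4->F, B6->E, B5->T, B8->T, B9->F, B8->T, B9->F, B8->T, B9->F, B8->T, B9->F, ...; covers B1=T, B2=E, B3=T, B4=F, B5=T, B6=E, B8=T, B8=F, B9=F, B10=T, B10=F
union over the pool: B1=T, B1=F, B2=S, B2=E, B3=T, B3=F, B4=F, B5=T, B5=F, B6=S, B6=E, B7=F, B8=T, B8=F, B9=T, B9=F, B10=T, B10=F
uncovered (2 of 20): B4=T, B7=T
Answer: B4=T, B7=T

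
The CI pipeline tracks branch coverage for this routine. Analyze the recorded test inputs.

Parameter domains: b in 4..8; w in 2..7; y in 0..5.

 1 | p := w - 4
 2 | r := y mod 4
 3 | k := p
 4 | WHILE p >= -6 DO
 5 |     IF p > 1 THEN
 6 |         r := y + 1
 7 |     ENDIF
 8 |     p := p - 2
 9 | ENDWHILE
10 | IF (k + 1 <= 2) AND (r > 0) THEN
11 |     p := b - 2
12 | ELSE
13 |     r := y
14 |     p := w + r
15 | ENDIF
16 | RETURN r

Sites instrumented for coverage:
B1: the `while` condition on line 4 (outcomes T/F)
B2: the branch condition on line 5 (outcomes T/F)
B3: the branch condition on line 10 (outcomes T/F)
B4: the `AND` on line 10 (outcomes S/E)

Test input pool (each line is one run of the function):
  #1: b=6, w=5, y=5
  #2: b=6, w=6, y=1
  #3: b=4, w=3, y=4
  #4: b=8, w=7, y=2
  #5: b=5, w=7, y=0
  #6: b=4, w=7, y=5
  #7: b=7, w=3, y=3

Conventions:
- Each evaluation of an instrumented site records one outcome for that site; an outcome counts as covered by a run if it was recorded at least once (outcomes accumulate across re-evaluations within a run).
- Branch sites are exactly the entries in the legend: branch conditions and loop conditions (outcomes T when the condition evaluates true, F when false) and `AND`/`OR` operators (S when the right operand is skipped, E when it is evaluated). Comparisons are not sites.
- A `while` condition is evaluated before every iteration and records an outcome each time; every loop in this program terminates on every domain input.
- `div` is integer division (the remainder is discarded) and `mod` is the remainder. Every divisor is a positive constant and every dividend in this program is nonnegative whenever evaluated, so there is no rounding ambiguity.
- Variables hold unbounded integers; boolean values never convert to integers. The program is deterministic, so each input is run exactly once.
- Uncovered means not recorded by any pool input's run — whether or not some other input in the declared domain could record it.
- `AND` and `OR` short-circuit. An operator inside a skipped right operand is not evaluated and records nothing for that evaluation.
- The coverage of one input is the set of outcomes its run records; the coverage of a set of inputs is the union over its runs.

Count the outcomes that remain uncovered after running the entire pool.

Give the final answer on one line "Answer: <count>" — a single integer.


input #1, b=6, w=5, y=5: events B1->T, B2->F, B1->T, B2->F, B1->T, B2->F, B1->T, B2->F, B1->F, B4->E, B3->T; outcomes B1=T, B1=F, B2=F, B3=T, B4=E
input #2, b=6, w=6, y=1: events B1->T, B2->T, B1->T, B2->F, B1->T, B2->F, B1->T, B2->F, B1->T, B2->F, B1->F, B4->S, B3->F; outcomes B1=T, B1=F, B2=T, B2=F, B3=F, B4=S
input #3, b=4, w=3, y=4: events B1->T, B2->F, B1->T, B2->F, B1->T, B2->F, B1->F, B4->E, B3->F; outcomes B1=T, B1=F, B2=F, B3=F, B4=E
input #4, b=8, w=7, y=2: events B1->T, B2->T, B1->T, B2->F, B1->T, B2->F, B1->T, B2->F, B1->T, B2->F, B1->F, B4->S, B3->F; outcomes B1=T, B1=F, B2=T, B2=F, B3=F, B4=S
input #5, b=5, w=7, y=0: events B1->T, B2->T, B1->T, B2->F, B1->T, B2->F, B1->T, B2->F, B1->T, B2->F, B1->F, B4->S, B3->F; outcomes B1=T, B1=F, B2=T, B2=F, B3=F, B4=S
input #6, b=4, w=7, y=5: events B1->T, B2->T, B1->T, B2->F, B1->T, B2->F, B1->T, B2->F, B1->T, B2->F, B1->F, B4->S, B3->F; outcomes B1=T, B1=F, B2=T, B2=F, B3=F, B4=S
input #7, b=7, w=3, y=3: events B1->T, B2->F, B1->T, B2->F, B1->T, B2->F, B1->F, B4->E, B3->T; outcomes B1=T, B1=F, B2=F, B3=T, B4=E
union over the pool: B1=T, B1=F, B2=T, B2=F, B3=T, B3=F, B4=S, B4=E
uncovered (0 of 8): none
Answer: 0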